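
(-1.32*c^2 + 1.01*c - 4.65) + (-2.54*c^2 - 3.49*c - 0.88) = -3.86*c^2 - 2.48*c - 5.53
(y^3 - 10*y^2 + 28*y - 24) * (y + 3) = y^4 - 7*y^3 - 2*y^2 + 60*y - 72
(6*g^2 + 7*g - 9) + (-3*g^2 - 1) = 3*g^2 + 7*g - 10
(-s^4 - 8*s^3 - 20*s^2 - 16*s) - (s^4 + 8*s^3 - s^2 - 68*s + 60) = -2*s^4 - 16*s^3 - 19*s^2 + 52*s - 60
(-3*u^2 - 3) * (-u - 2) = 3*u^3 + 6*u^2 + 3*u + 6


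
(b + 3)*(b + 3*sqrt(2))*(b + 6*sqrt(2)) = b^3 + 3*b^2 + 9*sqrt(2)*b^2 + 36*b + 27*sqrt(2)*b + 108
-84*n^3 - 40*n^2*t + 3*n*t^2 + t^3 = (-6*n + t)*(2*n + t)*(7*n + t)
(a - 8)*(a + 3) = a^2 - 5*a - 24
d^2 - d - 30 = (d - 6)*(d + 5)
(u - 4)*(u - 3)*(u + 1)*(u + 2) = u^4 - 4*u^3 - 7*u^2 + 22*u + 24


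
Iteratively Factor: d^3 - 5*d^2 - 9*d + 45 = (d + 3)*(d^2 - 8*d + 15) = (d - 3)*(d + 3)*(d - 5)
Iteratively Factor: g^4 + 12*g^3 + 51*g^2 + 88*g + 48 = (g + 3)*(g^3 + 9*g^2 + 24*g + 16) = (g + 1)*(g + 3)*(g^2 + 8*g + 16) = (g + 1)*(g + 3)*(g + 4)*(g + 4)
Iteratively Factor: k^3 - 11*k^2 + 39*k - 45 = (k - 3)*(k^2 - 8*k + 15) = (k - 3)^2*(k - 5)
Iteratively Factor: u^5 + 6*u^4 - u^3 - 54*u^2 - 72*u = (u)*(u^4 + 6*u^3 - u^2 - 54*u - 72) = u*(u + 2)*(u^3 + 4*u^2 - 9*u - 36) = u*(u + 2)*(u + 4)*(u^2 - 9) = u*(u - 3)*(u + 2)*(u + 4)*(u + 3)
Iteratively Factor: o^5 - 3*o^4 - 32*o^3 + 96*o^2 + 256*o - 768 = (o + 4)*(o^4 - 7*o^3 - 4*o^2 + 112*o - 192) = (o - 4)*(o + 4)*(o^3 - 3*o^2 - 16*o + 48) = (o - 4)^2*(o + 4)*(o^2 + o - 12) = (o - 4)^2*(o - 3)*(o + 4)*(o + 4)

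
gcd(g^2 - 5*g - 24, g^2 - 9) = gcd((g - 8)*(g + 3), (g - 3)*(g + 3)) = g + 3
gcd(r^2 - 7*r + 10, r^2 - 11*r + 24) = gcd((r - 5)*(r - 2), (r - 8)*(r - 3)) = 1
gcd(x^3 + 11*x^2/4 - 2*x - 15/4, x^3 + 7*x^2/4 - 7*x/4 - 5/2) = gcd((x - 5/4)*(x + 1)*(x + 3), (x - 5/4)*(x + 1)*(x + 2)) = x^2 - x/4 - 5/4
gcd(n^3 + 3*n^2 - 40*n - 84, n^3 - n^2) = 1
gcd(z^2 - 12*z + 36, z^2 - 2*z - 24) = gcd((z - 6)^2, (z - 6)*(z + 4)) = z - 6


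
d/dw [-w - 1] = -1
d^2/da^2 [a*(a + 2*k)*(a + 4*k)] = 6*a + 12*k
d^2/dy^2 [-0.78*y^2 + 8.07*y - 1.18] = -1.56000000000000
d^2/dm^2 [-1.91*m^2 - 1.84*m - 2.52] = -3.82000000000000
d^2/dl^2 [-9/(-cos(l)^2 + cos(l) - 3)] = 9*(4*(1 - cos(l)^2)^2 - 9*cos(l)^2 + 27*cos(l)/4 - 3*cos(3*l)/4)/(-cos(l)^2 + cos(l) - 3)^3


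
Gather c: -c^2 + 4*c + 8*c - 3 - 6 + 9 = -c^2 + 12*c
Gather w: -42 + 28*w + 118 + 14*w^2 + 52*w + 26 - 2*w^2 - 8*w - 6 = 12*w^2 + 72*w + 96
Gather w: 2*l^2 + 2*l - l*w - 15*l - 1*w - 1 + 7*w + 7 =2*l^2 - 13*l + w*(6 - l) + 6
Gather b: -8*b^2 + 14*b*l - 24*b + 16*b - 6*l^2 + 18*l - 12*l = -8*b^2 + b*(14*l - 8) - 6*l^2 + 6*l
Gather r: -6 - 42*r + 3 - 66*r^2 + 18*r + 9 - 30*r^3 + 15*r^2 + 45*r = -30*r^3 - 51*r^2 + 21*r + 6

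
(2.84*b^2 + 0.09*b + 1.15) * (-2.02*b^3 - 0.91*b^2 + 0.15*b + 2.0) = -5.7368*b^5 - 2.7662*b^4 - 1.9789*b^3 + 4.647*b^2 + 0.3525*b + 2.3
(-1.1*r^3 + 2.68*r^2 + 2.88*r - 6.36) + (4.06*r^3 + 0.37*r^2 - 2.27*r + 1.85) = 2.96*r^3 + 3.05*r^2 + 0.61*r - 4.51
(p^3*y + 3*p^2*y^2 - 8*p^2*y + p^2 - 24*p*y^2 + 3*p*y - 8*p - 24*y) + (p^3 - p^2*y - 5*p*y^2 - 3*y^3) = p^3*y + p^3 + 3*p^2*y^2 - 9*p^2*y + p^2 - 29*p*y^2 + 3*p*y - 8*p - 3*y^3 - 24*y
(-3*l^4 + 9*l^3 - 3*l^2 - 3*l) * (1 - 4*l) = 12*l^5 - 39*l^4 + 21*l^3 + 9*l^2 - 3*l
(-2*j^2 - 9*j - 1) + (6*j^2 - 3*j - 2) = 4*j^2 - 12*j - 3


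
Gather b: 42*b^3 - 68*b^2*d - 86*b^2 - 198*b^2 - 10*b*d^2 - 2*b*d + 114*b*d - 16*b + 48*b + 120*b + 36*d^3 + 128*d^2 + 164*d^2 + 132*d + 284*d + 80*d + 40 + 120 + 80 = 42*b^3 + b^2*(-68*d - 284) + b*(-10*d^2 + 112*d + 152) + 36*d^3 + 292*d^2 + 496*d + 240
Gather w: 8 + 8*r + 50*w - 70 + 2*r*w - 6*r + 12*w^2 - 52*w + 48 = 2*r + 12*w^2 + w*(2*r - 2) - 14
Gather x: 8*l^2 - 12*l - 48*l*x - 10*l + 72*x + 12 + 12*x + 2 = 8*l^2 - 22*l + x*(84 - 48*l) + 14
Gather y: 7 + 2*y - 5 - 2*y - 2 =0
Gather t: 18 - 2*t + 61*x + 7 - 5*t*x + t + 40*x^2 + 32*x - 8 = t*(-5*x - 1) + 40*x^2 + 93*x + 17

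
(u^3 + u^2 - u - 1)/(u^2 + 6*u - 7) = (u^2 + 2*u + 1)/(u + 7)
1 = 1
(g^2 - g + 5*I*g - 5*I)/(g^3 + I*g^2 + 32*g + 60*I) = (g - 1)/(g^2 - 4*I*g + 12)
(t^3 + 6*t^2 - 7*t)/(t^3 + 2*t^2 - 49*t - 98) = t*(t - 1)/(t^2 - 5*t - 14)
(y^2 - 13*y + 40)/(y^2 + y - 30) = (y - 8)/(y + 6)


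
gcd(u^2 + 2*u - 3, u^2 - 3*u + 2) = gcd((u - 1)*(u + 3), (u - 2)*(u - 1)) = u - 1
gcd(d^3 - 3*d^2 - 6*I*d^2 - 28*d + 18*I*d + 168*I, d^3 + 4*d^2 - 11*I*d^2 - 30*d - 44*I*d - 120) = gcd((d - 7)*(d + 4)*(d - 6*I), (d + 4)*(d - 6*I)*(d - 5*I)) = d^2 + d*(4 - 6*I) - 24*I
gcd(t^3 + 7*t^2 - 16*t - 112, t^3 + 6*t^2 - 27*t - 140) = t^2 + 11*t + 28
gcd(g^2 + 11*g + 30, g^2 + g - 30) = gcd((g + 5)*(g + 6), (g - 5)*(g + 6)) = g + 6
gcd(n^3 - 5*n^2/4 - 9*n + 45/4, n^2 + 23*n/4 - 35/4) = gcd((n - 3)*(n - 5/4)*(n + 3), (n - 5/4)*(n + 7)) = n - 5/4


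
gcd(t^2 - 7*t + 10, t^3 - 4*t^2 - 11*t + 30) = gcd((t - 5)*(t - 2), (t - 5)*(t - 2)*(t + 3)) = t^2 - 7*t + 10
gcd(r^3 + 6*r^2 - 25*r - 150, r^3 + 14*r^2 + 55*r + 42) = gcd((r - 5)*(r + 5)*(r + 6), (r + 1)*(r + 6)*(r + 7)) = r + 6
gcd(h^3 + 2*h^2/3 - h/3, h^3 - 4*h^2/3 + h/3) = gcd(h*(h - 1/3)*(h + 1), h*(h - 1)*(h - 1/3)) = h^2 - h/3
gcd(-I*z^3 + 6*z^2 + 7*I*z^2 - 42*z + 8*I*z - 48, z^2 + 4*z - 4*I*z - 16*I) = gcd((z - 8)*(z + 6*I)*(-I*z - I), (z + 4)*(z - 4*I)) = 1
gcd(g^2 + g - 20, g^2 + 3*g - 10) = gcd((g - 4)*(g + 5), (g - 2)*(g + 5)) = g + 5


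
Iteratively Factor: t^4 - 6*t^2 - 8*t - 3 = (t + 1)*(t^3 - t^2 - 5*t - 3) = (t + 1)^2*(t^2 - 2*t - 3) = (t - 3)*(t + 1)^2*(t + 1)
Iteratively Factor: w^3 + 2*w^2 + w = (w)*(w^2 + 2*w + 1) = w*(w + 1)*(w + 1)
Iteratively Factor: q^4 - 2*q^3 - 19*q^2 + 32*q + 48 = (q + 1)*(q^3 - 3*q^2 - 16*q + 48) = (q + 1)*(q + 4)*(q^2 - 7*q + 12) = (q - 3)*(q + 1)*(q + 4)*(q - 4)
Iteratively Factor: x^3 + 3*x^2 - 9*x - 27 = (x + 3)*(x^2 - 9) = (x + 3)^2*(x - 3)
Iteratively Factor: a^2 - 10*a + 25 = (a - 5)*(a - 5)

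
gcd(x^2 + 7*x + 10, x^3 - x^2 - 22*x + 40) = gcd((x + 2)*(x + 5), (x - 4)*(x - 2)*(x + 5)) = x + 5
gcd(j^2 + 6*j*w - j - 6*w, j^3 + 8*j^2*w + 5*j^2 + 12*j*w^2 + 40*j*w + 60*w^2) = j + 6*w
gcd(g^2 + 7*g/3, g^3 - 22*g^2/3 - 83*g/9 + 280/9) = g + 7/3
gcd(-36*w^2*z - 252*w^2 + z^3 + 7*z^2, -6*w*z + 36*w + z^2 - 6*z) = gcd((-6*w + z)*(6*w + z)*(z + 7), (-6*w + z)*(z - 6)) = -6*w + z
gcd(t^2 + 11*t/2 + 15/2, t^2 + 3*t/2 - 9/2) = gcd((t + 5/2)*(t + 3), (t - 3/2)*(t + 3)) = t + 3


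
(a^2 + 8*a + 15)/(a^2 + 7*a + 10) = (a + 3)/(a + 2)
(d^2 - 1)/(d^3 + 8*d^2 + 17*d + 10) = (d - 1)/(d^2 + 7*d + 10)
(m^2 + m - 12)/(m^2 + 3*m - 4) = (m - 3)/(m - 1)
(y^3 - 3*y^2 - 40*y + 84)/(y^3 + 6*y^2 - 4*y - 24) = (y - 7)/(y + 2)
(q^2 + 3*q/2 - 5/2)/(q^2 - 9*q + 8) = (q + 5/2)/(q - 8)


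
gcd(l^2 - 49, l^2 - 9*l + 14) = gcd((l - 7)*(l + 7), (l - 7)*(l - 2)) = l - 7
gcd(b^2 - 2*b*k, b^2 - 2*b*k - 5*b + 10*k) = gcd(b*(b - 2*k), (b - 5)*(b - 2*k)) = b - 2*k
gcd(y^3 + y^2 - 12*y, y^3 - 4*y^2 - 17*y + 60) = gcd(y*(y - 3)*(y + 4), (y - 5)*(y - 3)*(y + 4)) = y^2 + y - 12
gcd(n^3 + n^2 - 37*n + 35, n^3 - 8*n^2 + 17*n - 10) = n^2 - 6*n + 5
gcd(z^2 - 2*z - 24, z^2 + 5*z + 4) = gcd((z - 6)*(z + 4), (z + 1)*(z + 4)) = z + 4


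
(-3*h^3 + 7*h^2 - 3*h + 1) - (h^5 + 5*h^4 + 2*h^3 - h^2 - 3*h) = -h^5 - 5*h^4 - 5*h^3 + 8*h^2 + 1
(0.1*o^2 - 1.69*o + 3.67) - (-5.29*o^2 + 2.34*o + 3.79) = 5.39*o^2 - 4.03*o - 0.12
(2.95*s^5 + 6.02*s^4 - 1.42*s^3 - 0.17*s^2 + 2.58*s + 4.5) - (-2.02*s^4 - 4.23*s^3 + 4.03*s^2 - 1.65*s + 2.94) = 2.95*s^5 + 8.04*s^4 + 2.81*s^3 - 4.2*s^2 + 4.23*s + 1.56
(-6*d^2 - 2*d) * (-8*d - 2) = 48*d^3 + 28*d^2 + 4*d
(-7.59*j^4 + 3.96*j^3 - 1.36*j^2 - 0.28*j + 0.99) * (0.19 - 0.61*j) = 4.6299*j^5 - 3.8577*j^4 + 1.582*j^3 - 0.0876*j^2 - 0.6571*j + 0.1881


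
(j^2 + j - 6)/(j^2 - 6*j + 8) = (j + 3)/(j - 4)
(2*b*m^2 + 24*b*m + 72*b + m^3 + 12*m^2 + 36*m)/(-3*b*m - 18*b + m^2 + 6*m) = (-2*b*m - 12*b - m^2 - 6*m)/(3*b - m)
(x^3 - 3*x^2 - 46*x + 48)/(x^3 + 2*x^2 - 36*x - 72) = (x^2 - 9*x + 8)/(x^2 - 4*x - 12)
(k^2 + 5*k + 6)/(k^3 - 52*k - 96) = (k + 3)/(k^2 - 2*k - 48)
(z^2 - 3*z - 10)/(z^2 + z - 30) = (z + 2)/(z + 6)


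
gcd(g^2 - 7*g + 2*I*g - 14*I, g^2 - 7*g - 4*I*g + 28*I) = g - 7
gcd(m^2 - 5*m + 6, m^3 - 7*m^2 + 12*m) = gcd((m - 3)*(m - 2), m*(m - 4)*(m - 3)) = m - 3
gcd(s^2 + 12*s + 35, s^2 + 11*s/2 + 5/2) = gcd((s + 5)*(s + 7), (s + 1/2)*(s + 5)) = s + 5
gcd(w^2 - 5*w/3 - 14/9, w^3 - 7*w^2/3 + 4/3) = w + 2/3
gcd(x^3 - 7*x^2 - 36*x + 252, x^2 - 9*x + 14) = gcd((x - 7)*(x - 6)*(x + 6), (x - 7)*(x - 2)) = x - 7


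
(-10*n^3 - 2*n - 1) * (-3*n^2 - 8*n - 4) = 30*n^5 + 80*n^4 + 46*n^3 + 19*n^2 + 16*n + 4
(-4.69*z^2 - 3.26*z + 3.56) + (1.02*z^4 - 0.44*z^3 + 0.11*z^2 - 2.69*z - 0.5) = 1.02*z^4 - 0.44*z^3 - 4.58*z^2 - 5.95*z + 3.06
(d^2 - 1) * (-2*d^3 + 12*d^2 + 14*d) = -2*d^5 + 12*d^4 + 16*d^3 - 12*d^2 - 14*d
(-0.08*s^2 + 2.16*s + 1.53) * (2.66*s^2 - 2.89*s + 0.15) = -0.2128*s^4 + 5.9768*s^3 - 2.1846*s^2 - 4.0977*s + 0.2295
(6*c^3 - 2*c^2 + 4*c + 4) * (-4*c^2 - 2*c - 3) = -24*c^5 - 4*c^4 - 30*c^3 - 18*c^2 - 20*c - 12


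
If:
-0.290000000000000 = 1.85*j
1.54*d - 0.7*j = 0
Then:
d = -0.07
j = -0.16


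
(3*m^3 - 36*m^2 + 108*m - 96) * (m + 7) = 3*m^4 - 15*m^3 - 144*m^2 + 660*m - 672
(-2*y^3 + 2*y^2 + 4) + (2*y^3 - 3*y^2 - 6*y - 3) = -y^2 - 6*y + 1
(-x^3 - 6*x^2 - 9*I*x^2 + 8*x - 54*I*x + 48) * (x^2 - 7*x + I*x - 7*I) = -x^5 + x^4 - 10*I*x^4 + 59*x^3 + 10*I*x^3 - 17*x^2 + 428*I*x^2 - 714*x - 8*I*x - 336*I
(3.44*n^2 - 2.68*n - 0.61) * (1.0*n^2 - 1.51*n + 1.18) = 3.44*n^4 - 7.8744*n^3 + 7.496*n^2 - 2.2413*n - 0.7198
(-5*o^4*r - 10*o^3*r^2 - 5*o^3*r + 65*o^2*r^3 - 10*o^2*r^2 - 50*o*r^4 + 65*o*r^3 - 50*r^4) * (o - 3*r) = -5*o^5*r + 5*o^4*r^2 - 5*o^4*r + 95*o^3*r^3 + 5*o^3*r^2 - 245*o^2*r^4 + 95*o^2*r^3 + 150*o*r^5 - 245*o*r^4 + 150*r^5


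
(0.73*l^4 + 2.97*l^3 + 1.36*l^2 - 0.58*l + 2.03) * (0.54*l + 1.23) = 0.3942*l^5 + 2.5017*l^4 + 4.3875*l^3 + 1.3596*l^2 + 0.3828*l + 2.4969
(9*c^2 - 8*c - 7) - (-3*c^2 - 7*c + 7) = 12*c^2 - c - 14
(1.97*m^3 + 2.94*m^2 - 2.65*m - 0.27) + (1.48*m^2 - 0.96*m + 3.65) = 1.97*m^3 + 4.42*m^2 - 3.61*m + 3.38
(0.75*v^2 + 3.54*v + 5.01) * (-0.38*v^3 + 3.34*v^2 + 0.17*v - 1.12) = -0.285*v^5 + 1.1598*v^4 + 10.0473*v^3 + 16.4952*v^2 - 3.1131*v - 5.6112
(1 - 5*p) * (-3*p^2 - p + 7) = 15*p^3 + 2*p^2 - 36*p + 7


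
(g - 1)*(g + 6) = g^2 + 5*g - 6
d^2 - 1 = (d - 1)*(d + 1)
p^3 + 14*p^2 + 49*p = p*(p + 7)^2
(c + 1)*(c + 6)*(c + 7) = c^3 + 14*c^2 + 55*c + 42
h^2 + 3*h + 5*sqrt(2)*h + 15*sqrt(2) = (h + 3)*(h + 5*sqrt(2))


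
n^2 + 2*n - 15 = (n - 3)*(n + 5)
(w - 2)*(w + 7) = w^2 + 5*w - 14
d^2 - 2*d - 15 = (d - 5)*(d + 3)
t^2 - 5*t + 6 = (t - 3)*(t - 2)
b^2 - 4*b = b*(b - 4)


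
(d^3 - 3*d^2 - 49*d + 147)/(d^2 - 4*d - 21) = (d^2 + 4*d - 21)/(d + 3)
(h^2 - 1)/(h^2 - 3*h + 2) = (h + 1)/(h - 2)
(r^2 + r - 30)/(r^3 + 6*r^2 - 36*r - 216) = (r - 5)/(r^2 - 36)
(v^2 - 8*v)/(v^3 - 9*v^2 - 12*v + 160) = v/(v^2 - v - 20)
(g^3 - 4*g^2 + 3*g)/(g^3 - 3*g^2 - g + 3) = g/(g + 1)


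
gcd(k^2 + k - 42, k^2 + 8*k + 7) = k + 7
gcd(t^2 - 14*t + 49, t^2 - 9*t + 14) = t - 7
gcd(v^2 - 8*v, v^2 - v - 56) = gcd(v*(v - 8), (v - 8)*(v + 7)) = v - 8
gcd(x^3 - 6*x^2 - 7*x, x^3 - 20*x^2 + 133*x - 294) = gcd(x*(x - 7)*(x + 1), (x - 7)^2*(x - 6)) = x - 7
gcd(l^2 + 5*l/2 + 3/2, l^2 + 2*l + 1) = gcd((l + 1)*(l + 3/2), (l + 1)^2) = l + 1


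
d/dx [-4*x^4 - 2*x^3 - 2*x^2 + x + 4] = -16*x^3 - 6*x^2 - 4*x + 1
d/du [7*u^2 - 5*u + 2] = 14*u - 5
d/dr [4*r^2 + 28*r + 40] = 8*r + 28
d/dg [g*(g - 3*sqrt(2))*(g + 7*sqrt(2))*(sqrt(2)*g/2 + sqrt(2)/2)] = 2*sqrt(2)*g^3 + 3*sqrt(2)*g^2/2 + 12*g^2 - 42*sqrt(2)*g + 8*g - 21*sqrt(2)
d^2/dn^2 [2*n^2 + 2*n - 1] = 4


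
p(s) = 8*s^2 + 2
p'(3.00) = 48.00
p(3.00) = 74.00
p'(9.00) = 144.00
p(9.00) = 650.00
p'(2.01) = 32.16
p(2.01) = 34.32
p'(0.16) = 2.56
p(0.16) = 2.20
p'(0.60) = 9.60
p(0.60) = 4.88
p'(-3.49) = -55.84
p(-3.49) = 99.44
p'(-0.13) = -2.08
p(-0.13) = 2.14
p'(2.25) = 36.00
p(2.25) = 42.50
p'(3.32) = 53.12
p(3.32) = 90.18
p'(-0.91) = -14.56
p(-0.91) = 8.62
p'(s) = 16*s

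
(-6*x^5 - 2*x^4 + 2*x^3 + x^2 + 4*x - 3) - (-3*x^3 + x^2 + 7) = -6*x^5 - 2*x^4 + 5*x^3 + 4*x - 10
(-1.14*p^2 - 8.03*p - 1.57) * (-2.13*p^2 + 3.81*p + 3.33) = 2.4282*p^4 + 12.7605*p^3 - 31.0464*p^2 - 32.7216*p - 5.2281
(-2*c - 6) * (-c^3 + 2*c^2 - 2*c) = 2*c^4 + 2*c^3 - 8*c^2 + 12*c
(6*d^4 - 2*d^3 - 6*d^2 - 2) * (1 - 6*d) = -36*d^5 + 18*d^4 + 34*d^3 - 6*d^2 + 12*d - 2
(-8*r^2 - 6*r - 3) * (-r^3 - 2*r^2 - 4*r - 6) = 8*r^5 + 22*r^4 + 47*r^3 + 78*r^2 + 48*r + 18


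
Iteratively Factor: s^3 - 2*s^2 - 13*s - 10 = (s - 5)*(s^2 + 3*s + 2) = (s - 5)*(s + 1)*(s + 2)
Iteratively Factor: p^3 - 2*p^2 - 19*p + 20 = (p + 4)*(p^2 - 6*p + 5) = (p - 1)*(p + 4)*(p - 5)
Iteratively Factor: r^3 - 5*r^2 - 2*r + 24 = (r - 3)*(r^2 - 2*r - 8) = (r - 3)*(r + 2)*(r - 4)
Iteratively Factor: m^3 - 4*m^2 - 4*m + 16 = (m + 2)*(m^2 - 6*m + 8) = (m - 2)*(m + 2)*(m - 4)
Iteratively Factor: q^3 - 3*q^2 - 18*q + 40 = (q + 4)*(q^2 - 7*q + 10) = (q - 5)*(q + 4)*(q - 2)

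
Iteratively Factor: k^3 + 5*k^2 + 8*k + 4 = (k + 1)*(k^2 + 4*k + 4) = (k + 1)*(k + 2)*(k + 2)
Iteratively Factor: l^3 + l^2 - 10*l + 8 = (l - 2)*(l^2 + 3*l - 4) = (l - 2)*(l - 1)*(l + 4)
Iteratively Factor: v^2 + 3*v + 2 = (v + 1)*(v + 2)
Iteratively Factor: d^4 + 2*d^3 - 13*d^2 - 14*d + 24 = (d + 4)*(d^3 - 2*d^2 - 5*d + 6) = (d - 3)*(d + 4)*(d^2 + d - 2) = (d - 3)*(d + 2)*(d + 4)*(d - 1)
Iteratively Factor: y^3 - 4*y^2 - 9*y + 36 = (y + 3)*(y^2 - 7*y + 12) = (y - 3)*(y + 3)*(y - 4)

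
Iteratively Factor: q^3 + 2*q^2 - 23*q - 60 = (q - 5)*(q^2 + 7*q + 12) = (q - 5)*(q + 4)*(q + 3)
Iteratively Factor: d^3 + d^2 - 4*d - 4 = (d + 2)*(d^2 - d - 2) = (d + 1)*(d + 2)*(d - 2)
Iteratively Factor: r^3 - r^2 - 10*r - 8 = (r + 2)*(r^2 - 3*r - 4) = (r + 1)*(r + 2)*(r - 4)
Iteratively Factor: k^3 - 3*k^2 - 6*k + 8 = (k - 4)*(k^2 + k - 2) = (k - 4)*(k + 2)*(k - 1)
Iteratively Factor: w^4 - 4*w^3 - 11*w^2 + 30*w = (w + 3)*(w^3 - 7*w^2 + 10*w) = (w - 5)*(w + 3)*(w^2 - 2*w) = w*(w - 5)*(w + 3)*(w - 2)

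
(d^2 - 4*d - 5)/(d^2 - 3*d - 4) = (d - 5)/(d - 4)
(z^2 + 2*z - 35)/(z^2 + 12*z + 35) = (z - 5)/(z + 5)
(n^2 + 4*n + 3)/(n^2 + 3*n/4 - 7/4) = 4*(n^2 + 4*n + 3)/(4*n^2 + 3*n - 7)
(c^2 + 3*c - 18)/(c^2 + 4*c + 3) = (c^2 + 3*c - 18)/(c^2 + 4*c + 3)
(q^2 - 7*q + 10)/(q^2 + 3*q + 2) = (q^2 - 7*q + 10)/(q^2 + 3*q + 2)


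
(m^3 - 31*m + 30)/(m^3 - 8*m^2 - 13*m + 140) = (m^2 + 5*m - 6)/(m^2 - 3*m - 28)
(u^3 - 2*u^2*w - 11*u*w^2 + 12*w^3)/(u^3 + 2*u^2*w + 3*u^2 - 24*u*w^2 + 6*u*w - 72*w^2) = (u^2 + 2*u*w - 3*w^2)/(u^2 + 6*u*w + 3*u + 18*w)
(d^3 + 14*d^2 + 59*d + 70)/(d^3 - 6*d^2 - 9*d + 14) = (d^2 + 12*d + 35)/(d^2 - 8*d + 7)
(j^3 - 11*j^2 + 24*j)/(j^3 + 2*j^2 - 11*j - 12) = j*(j - 8)/(j^2 + 5*j + 4)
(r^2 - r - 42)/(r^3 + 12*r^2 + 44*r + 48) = (r - 7)/(r^2 + 6*r + 8)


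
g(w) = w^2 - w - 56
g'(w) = 2*w - 1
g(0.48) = -56.25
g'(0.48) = -0.04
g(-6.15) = -12.03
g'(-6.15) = -13.30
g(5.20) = -34.16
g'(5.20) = 9.40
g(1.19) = -55.77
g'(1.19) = 1.38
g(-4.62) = -30.04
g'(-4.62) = -10.24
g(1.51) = -55.23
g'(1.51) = 2.02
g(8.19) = 2.89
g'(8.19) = 15.38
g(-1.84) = -50.77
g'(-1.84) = -4.68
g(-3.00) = -44.00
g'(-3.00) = -7.00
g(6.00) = -26.00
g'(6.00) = 11.00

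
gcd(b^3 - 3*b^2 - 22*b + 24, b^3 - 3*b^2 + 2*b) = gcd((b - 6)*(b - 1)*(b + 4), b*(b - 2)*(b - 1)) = b - 1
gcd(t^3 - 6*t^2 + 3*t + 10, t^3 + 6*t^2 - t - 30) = t - 2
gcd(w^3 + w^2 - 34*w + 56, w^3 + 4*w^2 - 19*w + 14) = w^2 + 5*w - 14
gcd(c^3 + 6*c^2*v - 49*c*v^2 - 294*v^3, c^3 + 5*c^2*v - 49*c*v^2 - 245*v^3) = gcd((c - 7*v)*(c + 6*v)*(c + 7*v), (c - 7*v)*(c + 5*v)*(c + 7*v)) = -c^2 + 49*v^2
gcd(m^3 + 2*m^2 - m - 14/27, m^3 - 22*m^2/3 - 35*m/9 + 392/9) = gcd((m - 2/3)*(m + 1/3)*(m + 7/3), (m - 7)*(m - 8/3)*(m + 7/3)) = m + 7/3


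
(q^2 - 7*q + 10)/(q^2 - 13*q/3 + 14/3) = 3*(q - 5)/(3*q - 7)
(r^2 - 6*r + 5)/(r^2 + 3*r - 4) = (r - 5)/(r + 4)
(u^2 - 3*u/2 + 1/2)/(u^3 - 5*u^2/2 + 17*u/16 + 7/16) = 8*(2*u - 1)/(16*u^2 - 24*u - 7)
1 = 1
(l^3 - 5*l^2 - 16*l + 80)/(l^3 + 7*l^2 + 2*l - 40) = (l^2 - 9*l + 20)/(l^2 + 3*l - 10)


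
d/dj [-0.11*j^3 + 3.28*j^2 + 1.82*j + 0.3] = -0.33*j^2 + 6.56*j + 1.82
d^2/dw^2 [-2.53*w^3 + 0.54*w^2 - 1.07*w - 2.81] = 1.08 - 15.18*w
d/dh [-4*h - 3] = -4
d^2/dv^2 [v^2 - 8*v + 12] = 2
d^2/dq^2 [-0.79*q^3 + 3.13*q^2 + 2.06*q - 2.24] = 6.26 - 4.74*q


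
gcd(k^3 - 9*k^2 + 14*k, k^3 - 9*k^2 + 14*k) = k^3 - 9*k^2 + 14*k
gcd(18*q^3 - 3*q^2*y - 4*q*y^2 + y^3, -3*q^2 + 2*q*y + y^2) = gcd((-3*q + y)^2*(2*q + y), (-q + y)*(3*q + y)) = 1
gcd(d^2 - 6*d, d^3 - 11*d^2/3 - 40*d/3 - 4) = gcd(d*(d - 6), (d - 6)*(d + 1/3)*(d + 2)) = d - 6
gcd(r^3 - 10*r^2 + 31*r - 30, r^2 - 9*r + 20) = r - 5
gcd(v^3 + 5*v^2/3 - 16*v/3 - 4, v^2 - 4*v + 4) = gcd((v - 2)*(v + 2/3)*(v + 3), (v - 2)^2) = v - 2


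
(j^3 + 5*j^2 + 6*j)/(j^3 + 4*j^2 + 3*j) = (j + 2)/(j + 1)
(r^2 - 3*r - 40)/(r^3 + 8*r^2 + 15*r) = (r - 8)/(r*(r + 3))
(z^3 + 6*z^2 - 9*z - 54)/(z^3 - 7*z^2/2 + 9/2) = 2*(z^2 + 9*z + 18)/(2*z^2 - z - 3)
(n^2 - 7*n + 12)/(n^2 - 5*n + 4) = (n - 3)/(n - 1)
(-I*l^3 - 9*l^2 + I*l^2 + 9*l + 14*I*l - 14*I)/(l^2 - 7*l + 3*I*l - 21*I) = (-I*l^3 + l^2*(-9 + I) + l*(9 + 14*I) - 14*I)/(l^2 + l*(-7 + 3*I) - 21*I)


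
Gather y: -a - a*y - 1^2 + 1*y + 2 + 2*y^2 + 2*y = -a + 2*y^2 + y*(3 - a) + 1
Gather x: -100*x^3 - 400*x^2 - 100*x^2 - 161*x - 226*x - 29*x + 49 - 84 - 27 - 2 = -100*x^3 - 500*x^2 - 416*x - 64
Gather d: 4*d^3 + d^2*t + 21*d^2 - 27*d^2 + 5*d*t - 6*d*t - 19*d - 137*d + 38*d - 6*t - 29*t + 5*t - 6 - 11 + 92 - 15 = 4*d^3 + d^2*(t - 6) + d*(-t - 118) - 30*t + 60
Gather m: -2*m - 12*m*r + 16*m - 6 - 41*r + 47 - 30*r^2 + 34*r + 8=m*(14 - 12*r) - 30*r^2 - 7*r + 49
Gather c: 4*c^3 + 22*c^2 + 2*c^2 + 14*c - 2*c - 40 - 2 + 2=4*c^3 + 24*c^2 + 12*c - 40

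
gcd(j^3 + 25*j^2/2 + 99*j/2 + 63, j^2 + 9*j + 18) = j^2 + 9*j + 18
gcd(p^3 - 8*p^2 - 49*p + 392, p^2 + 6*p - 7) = p + 7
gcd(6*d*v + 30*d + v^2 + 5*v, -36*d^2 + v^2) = 6*d + v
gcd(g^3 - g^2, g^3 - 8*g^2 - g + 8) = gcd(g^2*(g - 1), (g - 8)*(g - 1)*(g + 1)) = g - 1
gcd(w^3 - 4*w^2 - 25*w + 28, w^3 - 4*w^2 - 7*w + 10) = w - 1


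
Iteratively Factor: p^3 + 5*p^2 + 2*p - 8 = (p - 1)*(p^2 + 6*p + 8) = (p - 1)*(p + 4)*(p + 2)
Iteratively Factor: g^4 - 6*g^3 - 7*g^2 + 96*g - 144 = (g - 3)*(g^3 - 3*g^2 - 16*g + 48) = (g - 4)*(g - 3)*(g^2 + g - 12) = (g - 4)*(g - 3)*(g + 4)*(g - 3)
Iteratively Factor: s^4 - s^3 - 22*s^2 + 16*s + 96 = (s - 4)*(s^3 + 3*s^2 - 10*s - 24) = (s - 4)*(s + 4)*(s^2 - s - 6) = (s - 4)*(s - 3)*(s + 4)*(s + 2)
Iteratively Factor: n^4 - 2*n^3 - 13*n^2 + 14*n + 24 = (n + 1)*(n^3 - 3*n^2 - 10*n + 24) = (n + 1)*(n + 3)*(n^2 - 6*n + 8) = (n - 4)*(n + 1)*(n + 3)*(n - 2)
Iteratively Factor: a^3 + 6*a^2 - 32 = (a + 4)*(a^2 + 2*a - 8) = (a + 4)^2*(a - 2)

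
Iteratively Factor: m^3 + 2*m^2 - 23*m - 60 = (m - 5)*(m^2 + 7*m + 12) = (m - 5)*(m + 4)*(m + 3)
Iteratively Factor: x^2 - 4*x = (x - 4)*(x)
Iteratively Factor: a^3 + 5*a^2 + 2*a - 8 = (a + 2)*(a^2 + 3*a - 4) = (a + 2)*(a + 4)*(a - 1)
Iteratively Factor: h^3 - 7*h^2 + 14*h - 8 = (h - 2)*(h^2 - 5*h + 4) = (h - 4)*(h - 2)*(h - 1)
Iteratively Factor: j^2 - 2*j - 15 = (j + 3)*(j - 5)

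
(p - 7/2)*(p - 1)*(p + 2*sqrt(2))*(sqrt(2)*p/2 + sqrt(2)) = sqrt(2)*p^4/2 - 5*sqrt(2)*p^3/4 + 2*p^3 - 5*p^2 - 11*sqrt(2)*p^2/4 - 11*p + 7*sqrt(2)*p/2 + 14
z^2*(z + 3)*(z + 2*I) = z^4 + 3*z^3 + 2*I*z^3 + 6*I*z^2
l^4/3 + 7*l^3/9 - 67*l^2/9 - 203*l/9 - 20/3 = (l/3 + 1)*(l - 5)*(l + 1/3)*(l + 4)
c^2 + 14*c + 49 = (c + 7)^2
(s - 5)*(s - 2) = s^2 - 7*s + 10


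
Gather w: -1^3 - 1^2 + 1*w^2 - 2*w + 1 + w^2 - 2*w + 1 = 2*w^2 - 4*w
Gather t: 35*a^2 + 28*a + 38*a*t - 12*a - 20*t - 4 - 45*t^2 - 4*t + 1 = 35*a^2 + 16*a - 45*t^2 + t*(38*a - 24) - 3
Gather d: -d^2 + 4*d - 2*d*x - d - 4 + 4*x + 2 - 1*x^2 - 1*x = -d^2 + d*(3 - 2*x) - x^2 + 3*x - 2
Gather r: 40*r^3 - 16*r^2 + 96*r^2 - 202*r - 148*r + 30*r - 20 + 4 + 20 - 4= 40*r^3 + 80*r^2 - 320*r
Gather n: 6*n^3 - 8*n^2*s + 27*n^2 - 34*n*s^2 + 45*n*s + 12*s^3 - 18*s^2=6*n^3 + n^2*(27 - 8*s) + n*(-34*s^2 + 45*s) + 12*s^3 - 18*s^2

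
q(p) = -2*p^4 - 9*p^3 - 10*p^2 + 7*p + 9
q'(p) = -8*p^3 - 27*p^2 - 20*p + 7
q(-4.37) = -190.86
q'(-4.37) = 246.41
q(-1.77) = -4.44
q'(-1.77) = 2.17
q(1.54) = -48.06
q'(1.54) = -117.05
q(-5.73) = -822.24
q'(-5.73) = 740.17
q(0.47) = 9.05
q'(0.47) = -9.19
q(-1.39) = -3.35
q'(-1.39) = 4.12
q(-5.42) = -615.67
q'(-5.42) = 596.00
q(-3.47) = -49.63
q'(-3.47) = 85.55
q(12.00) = -58371.00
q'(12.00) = -17945.00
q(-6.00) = -1041.00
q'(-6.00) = 883.00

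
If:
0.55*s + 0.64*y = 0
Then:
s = -1.16363636363636*y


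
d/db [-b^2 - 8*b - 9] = -2*b - 8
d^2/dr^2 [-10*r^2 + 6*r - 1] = -20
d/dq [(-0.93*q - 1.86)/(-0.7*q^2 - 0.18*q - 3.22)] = (-0.651*q^2 - 2.604*q + 2.6598)/(0.49*q^4 + 0.252*q^3 + 4.5404*q^2 + 1.1592*q + 10.3684)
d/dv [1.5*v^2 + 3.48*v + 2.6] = 3.0*v + 3.48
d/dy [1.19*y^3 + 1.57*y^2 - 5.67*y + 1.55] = 3.57*y^2 + 3.14*y - 5.67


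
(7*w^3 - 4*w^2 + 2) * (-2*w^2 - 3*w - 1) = -14*w^5 - 13*w^4 + 5*w^3 - 6*w - 2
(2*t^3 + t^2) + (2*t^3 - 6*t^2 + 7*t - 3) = 4*t^3 - 5*t^2 + 7*t - 3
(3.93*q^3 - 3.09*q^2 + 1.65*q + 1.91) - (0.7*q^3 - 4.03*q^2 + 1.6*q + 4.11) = 3.23*q^3 + 0.94*q^2 + 0.0499999999999998*q - 2.2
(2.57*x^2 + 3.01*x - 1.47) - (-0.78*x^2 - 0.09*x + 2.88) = 3.35*x^2 + 3.1*x - 4.35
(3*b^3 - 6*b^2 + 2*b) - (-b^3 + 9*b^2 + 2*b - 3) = 4*b^3 - 15*b^2 + 3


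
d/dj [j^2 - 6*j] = 2*j - 6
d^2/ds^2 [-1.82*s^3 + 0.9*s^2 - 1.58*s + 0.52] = 1.8 - 10.92*s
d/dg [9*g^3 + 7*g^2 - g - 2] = 27*g^2 + 14*g - 1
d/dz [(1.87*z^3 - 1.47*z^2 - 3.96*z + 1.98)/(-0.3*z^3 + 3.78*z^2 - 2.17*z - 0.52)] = (-2.22044604925031e-16*z^5 + 6.6276*z^4 - 10.4918*z^3 + 17.0235*z^2 - 13.44*z + 6.3558)/(0.09*z^6 - 2.268*z^5 + 15.5904*z^4 - 16.0932*z^3 + 0.7777*z^2 + 2.2568*z + 0.2704)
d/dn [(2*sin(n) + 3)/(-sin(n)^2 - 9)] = 2*(sin(n)^2 + 3*sin(n) - 9)*cos(n)/(sin(n)^2 + 9)^2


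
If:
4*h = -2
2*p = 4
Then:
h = -1/2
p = 2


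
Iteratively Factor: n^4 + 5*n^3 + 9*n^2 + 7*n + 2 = (n + 1)*(n^3 + 4*n^2 + 5*n + 2) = (n + 1)^2*(n^2 + 3*n + 2) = (n + 1)^3*(n + 2)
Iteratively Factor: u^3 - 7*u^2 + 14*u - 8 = (u - 1)*(u^2 - 6*u + 8) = (u - 4)*(u - 1)*(u - 2)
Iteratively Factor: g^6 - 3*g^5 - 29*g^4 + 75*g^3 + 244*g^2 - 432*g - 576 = (g + 1)*(g^5 - 4*g^4 - 25*g^3 + 100*g^2 + 144*g - 576) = (g - 4)*(g + 1)*(g^4 - 25*g^2 + 144) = (g - 4)*(g + 1)*(g + 3)*(g^3 - 3*g^2 - 16*g + 48) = (g - 4)*(g + 1)*(g + 3)*(g + 4)*(g^2 - 7*g + 12) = (g - 4)^2*(g + 1)*(g + 3)*(g + 4)*(g - 3)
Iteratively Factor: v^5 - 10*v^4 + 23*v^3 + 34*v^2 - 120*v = (v + 2)*(v^4 - 12*v^3 + 47*v^2 - 60*v) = (v - 3)*(v + 2)*(v^3 - 9*v^2 + 20*v) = (v - 4)*(v - 3)*(v + 2)*(v^2 - 5*v) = v*(v - 4)*(v - 3)*(v + 2)*(v - 5)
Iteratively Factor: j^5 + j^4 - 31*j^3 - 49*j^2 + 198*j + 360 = (j + 4)*(j^4 - 3*j^3 - 19*j^2 + 27*j + 90) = (j + 3)*(j + 4)*(j^3 - 6*j^2 - j + 30) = (j - 5)*(j + 3)*(j + 4)*(j^2 - j - 6) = (j - 5)*(j + 2)*(j + 3)*(j + 4)*(j - 3)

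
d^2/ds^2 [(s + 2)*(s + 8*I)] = 2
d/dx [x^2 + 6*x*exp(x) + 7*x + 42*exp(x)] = 6*x*exp(x) + 2*x + 48*exp(x) + 7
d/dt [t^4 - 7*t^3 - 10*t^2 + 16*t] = 4*t^3 - 21*t^2 - 20*t + 16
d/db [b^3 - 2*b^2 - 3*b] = 3*b^2 - 4*b - 3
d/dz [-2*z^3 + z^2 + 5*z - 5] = -6*z^2 + 2*z + 5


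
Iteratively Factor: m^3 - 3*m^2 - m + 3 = (m - 3)*(m^2 - 1) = (m - 3)*(m + 1)*(m - 1)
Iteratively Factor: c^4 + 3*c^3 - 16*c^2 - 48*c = (c)*(c^3 + 3*c^2 - 16*c - 48) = c*(c - 4)*(c^2 + 7*c + 12) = c*(c - 4)*(c + 4)*(c + 3)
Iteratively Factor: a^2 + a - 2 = (a - 1)*(a + 2)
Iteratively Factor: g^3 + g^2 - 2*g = (g + 2)*(g^2 - g) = (g - 1)*(g + 2)*(g)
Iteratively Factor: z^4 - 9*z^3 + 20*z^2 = (z)*(z^3 - 9*z^2 + 20*z) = z^2*(z^2 - 9*z + 20) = z^2*(z - 5)*(z - 4)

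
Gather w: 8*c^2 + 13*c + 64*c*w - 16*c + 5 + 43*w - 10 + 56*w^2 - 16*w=8*c^2 - 3*c + 56*w^2 + w*(64*c + 27) - 5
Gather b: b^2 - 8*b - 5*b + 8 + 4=b^2 - 13*b + 12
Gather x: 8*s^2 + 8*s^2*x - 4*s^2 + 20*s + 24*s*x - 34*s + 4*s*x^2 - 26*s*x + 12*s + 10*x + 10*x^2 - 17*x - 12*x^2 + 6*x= 4*s^2 - 2*s + x^2*(4*s - 2) + x*(8*s^2 - 2*s - 1)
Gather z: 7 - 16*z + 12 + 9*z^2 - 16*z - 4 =9*z^2 - 32*z + 15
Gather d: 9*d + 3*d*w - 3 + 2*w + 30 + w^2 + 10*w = d*(3*w + 9) + w^2 + 12*w + 27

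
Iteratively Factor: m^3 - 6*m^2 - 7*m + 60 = (m - 4)*(m^2 - 2*m - 15) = (m - 4)*(m + 3)*(m - 5)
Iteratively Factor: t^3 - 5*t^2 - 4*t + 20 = (t + 2)*(t^2 - 7*t + 10) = (t - 5)*(t + 2)*(t - 2)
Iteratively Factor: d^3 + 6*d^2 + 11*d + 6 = (d + 3)*(d^2 + 3*d + 2) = (d + 1)*(d + 3)*(d + 2)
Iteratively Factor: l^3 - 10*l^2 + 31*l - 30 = (l - 3)*(l^2 - 7*l + 10) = (l - 3)*(l - 2)*(l - 5)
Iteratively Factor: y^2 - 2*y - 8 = (y + 2)*(y - 4)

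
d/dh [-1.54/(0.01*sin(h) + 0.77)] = 0.0154*cos(h)/(0.01*sin(h) + 0.77)^2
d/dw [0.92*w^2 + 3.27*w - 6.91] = 1.84*w + 3.27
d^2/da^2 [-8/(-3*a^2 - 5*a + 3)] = 16*(-9*a^2 - 15*a + (6*a + 5)^2 + 9)/(3*a^2 + 5*a - 3)^3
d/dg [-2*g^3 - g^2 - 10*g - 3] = -6*g^2 - 2*g - 10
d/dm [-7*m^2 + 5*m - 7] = 5 - 14*m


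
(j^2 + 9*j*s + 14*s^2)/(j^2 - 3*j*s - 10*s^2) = (-j - 7*s)/(-j + 5*s)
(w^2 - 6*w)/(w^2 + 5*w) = (w - 6)/(w + 5)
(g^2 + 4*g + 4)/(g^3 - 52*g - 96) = (g + 2)/(g^2 - 2*g - 48)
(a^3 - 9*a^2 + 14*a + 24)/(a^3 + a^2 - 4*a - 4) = (a^2 - 10*a + 24)/(a^2 - 4)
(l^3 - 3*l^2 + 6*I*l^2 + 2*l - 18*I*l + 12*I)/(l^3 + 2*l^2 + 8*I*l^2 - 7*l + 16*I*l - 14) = (l^3 + l^2*(-3 + 6*I) + l*(2 - 18*I) + 12*I)/(l^3 + l^2*(2 + 8*I) + l*(-7 + 16*I) - 14)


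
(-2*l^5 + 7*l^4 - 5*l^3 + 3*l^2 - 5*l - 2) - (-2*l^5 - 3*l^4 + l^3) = 10*l^4 - 6*l^3 + 3*l^2 - 5*l - 2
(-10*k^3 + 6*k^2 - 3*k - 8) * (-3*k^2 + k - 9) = 30*k^5 - 28*k^4 + 105*k^3 - 33*k^2 + 19*k + 72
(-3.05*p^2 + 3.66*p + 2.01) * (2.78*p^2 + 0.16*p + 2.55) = -8.479*p^4 + 9.6868*p^3 - 1.6041*p^2 + 9.6546*p + 5.1255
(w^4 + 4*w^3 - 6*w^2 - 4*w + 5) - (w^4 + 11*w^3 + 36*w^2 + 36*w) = -7*w^3 - 42*w^2 - 40*w + 5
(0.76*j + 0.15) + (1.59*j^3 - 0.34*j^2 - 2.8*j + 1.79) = 1.59*j^3 - 0.34*j^2 - 2.04*j + 1.94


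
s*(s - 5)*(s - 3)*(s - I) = s^4 - 8*s^3 - I*s^3 + 15*s^2 + 8*I*s^2 - 15*I*s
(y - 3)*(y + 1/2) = y^2 - 5*y/2 - 3/2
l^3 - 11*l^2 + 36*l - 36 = (l - 6)*(l - 3)*(l - 2)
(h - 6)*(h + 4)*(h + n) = h^3 + h^2*n - 2*h^2 - 2*h*n - 24*h - 24*n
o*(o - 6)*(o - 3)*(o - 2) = o^4 - 11*o^3 + 36*o^2 - 36*o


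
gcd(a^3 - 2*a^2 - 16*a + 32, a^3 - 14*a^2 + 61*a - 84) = a - 4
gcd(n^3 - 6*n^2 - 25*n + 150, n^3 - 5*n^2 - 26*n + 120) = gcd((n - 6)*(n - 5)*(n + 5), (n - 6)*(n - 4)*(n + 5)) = n^2 - n - 30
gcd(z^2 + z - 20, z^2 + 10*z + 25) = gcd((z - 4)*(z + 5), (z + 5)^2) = z + 5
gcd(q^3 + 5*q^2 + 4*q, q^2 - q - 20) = q + 4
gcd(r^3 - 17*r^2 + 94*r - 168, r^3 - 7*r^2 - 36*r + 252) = r^2 - 13*r + 42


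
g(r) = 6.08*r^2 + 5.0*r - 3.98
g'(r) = 12.16*r + 5.0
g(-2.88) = 32.05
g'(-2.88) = -30.02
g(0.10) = -3.42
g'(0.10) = 6.22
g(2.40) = 43.04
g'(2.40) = 34.18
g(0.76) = 3.33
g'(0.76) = 14.24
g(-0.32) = -4.96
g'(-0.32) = 1.11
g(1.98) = 29.76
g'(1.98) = 29.08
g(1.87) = 26.63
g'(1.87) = 27.74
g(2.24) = 37.73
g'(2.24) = 32.24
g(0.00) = -3.98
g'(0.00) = 5.00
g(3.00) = 65.74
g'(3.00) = 41.48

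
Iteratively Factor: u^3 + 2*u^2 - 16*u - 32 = (u - 4)*(u^2 + 6*u + 8) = (u - 4)*(u + 4)*(u + 2)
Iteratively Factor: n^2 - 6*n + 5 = (n - 5)*(n - 1)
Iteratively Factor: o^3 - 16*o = (o)*(o^2 - 16) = o*(o + 4)*(o - 4)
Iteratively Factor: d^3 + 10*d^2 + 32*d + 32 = (d + 2)*(d^2 + 8*d + 16) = (d + 2)*(d + 4)*(d + 4)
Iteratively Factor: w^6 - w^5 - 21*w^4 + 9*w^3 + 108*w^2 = (w - 4)*(w^5 + 3*w^4 - 9*w^3 - 27*w^2) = w*(w - 4)*(w^4 + 3*w^3 - 9*w^2 - 27*w) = w*(w - 4)*(w - 3)*(w^3 + 6*w^2 + 9*w) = w*(w - 4)*(w - 3)*(w + 3)*(w^2 + 3*w) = w*(w - 4)*(w - 3)*(w + 3)^2*(w)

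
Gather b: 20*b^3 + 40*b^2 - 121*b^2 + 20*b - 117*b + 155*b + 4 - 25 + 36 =20*b^3 - 81*b^2 + 58*b + 15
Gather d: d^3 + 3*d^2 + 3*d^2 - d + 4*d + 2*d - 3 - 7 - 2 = d^3 + 6*d^2 + 5*d - 12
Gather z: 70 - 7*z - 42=28 - 7*z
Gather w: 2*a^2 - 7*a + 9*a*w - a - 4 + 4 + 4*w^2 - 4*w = 2*a^2 - 8*a + 4*w^2 + w*(9*a - 4)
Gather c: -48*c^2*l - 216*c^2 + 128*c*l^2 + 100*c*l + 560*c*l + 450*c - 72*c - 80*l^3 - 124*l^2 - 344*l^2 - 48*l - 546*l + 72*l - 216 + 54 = c^2*(-48*l - 216) + c*(128*l^2 + 660*l + 378) - 80*l^3 - 468*l^2 - 522*l - 162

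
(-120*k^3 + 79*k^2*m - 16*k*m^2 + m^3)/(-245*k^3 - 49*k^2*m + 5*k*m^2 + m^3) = (120*k^3 - 79*k^2*m + 16*k*m^2 - m^3)/(245*k^3 + 49*k^2*m - 5*k*m^2 - m^3)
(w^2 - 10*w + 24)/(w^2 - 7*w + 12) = (w - 6)/(w - 3)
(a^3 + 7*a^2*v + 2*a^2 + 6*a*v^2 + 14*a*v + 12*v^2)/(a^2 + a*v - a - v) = (a^2 + 6*a*v + 2*a + 12*v)/(a - 1)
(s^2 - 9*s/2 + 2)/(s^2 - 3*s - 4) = (s - 1/2)/(s + 1)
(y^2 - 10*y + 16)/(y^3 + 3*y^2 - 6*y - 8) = (y - 8)/(y^2 + 5*y + 4)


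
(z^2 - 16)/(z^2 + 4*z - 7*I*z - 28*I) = (z - 4)/(z - 7*I)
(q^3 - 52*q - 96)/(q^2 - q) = (q^3 - 52*q - 96)/(q*(q - 1))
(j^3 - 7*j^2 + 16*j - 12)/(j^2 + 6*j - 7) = (j^3 - 7*j^2 + 16*j - 12)/(j^2 + 6*j - 7)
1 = 1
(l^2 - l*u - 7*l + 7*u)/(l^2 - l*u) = (l - 7)/l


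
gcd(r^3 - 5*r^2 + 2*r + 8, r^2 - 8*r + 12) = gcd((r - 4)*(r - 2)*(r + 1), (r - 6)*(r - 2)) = r - 2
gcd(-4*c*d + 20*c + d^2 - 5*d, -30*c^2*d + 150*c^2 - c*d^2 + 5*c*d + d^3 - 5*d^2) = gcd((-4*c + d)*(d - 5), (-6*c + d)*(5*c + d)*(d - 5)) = d - 5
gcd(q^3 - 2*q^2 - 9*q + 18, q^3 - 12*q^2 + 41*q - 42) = q^2 - 5*q + 6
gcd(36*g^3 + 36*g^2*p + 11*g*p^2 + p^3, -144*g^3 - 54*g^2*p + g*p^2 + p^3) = 18*g^2 + 9*g*p + p^2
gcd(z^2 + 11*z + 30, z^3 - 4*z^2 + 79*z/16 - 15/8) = 1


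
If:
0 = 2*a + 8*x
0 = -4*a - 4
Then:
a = -1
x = 1/4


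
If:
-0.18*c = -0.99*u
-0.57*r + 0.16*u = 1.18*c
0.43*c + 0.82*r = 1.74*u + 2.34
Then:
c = -1.52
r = 3.06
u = -0.28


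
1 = 1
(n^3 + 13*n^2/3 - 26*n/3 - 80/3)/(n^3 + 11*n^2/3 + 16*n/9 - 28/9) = 3*(3*n^2 + 7*n - 40)/(9*n^2 + 15*n - 14)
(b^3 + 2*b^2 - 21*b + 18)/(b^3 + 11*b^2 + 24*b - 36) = (b - 3)/(b + 6)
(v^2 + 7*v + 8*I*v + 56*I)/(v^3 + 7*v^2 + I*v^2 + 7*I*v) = (v + 8*I)/(v*(v + I))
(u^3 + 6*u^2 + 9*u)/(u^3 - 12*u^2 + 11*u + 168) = u*(u + 3)/(u^2 - 15*u + 56)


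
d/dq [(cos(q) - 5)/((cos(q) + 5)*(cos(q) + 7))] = (cos(q)^2 - 10*cos(q) - 95)*sin(q)/((cos(q) + 5)^2*(cos(q) + 7)^2)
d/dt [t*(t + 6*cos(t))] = -6*t*sin(t) + 2*t + 6*cos(t)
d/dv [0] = 0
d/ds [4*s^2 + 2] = 8*s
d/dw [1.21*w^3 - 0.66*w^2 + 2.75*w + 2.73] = 3.63*w^2 - 1.32*w + 2.75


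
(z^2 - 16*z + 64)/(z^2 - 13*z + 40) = (z - 8)/(z - 5)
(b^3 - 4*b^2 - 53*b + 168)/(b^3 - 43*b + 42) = (b^2 - 11*b + 24)/(b^2 - 7*b + 6)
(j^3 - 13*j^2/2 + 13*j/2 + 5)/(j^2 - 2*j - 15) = (j^2 - 3*j/2 - 1)/(j + 3)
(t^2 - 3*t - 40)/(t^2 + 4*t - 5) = (t - 8)/(t - 1)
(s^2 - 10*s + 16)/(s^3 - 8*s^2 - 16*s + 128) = (s - 2)/(s^2 - 16)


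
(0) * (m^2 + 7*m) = 0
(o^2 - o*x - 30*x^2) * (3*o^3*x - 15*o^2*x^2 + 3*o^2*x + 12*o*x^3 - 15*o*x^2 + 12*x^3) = 3*o^5*x - 18*o^4*x^2 + 3*o^4*x - 63*o^3*x^3 - 18*o^3*x^2 + 438*o^2*x^4 - 63*o^2*x^3 - 360*o*x^5 + 438*o*x^4 - 360*x^5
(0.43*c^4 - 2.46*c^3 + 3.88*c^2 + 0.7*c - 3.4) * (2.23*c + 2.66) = 0.9589*c^5 - 4.342*c^4 + 2.1088*c^3 + 11.8818*c^2 - 5.72*c - 9.044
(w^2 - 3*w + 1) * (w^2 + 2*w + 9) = w^4 - w^3 + 4*w^2 - 25*w + 9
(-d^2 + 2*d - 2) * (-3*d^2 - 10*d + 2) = 3*d^4 + 4*d^3 - 16*d^2 + 24*d - 4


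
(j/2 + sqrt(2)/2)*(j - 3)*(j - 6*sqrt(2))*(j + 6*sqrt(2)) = j^4/2 - 3*j^3/2 + sqrt(2)*j^3/2 - 36*j^2 - 3*sqrt(2)*j^2/2 - 36*sqrt(2)*j + 108*j + 108*sqrt(2)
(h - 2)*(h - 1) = h^2 - 3*h + 2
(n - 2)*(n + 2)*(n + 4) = n^3 + 4*n^2 - 4*n - 16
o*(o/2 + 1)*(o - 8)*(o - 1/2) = o^4/2 - 13*o^3/4 - 13*o^2/2 + 4*o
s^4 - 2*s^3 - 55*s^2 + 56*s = s*(s - 8)*(s - 1)*(s + 7)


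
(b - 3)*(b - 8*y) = b^2 - 8*b*y - 3*b + 24*y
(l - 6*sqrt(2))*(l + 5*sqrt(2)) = l^2 - sqrt(2)*l - 60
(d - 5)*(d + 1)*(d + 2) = d^3 - 2*d^2 - 13*d - 10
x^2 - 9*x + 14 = (x - 7)*(x - 2)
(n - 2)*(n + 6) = n^2 + 4*n - 12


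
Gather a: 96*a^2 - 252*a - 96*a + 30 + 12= 96*a^2 - 348*a + 42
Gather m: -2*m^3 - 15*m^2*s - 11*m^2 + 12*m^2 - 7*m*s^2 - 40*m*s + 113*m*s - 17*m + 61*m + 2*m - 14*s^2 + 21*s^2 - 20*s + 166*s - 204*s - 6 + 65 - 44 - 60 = -2*m^3 + m^2*(1 - 15*s) + m*(-7*s^2 + 73*s + 46) + 7*s^2 - 58*s - 45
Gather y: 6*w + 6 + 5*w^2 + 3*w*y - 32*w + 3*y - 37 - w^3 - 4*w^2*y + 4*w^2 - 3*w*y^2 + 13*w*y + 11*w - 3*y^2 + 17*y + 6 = -w^3 + 9*w^2 - 15*w + y^2*(-3*w - 3) + y*(-4*w^2 + 16*w + 20) - 25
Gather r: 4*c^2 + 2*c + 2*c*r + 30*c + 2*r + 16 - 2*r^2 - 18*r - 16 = 4*c^2 + 32*c - 2*r^2 + r*(2*c - 16)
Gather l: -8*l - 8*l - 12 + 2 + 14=4 - 16*l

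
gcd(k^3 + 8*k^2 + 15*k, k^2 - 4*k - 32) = 1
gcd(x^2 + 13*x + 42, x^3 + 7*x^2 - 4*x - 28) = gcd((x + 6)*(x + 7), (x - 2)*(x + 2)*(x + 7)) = x + 7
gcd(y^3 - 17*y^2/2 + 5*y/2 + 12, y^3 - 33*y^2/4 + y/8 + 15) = y^2 - 19*y/2 + 12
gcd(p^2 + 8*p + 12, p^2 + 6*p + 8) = p + 2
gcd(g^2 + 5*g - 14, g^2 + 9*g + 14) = g + 7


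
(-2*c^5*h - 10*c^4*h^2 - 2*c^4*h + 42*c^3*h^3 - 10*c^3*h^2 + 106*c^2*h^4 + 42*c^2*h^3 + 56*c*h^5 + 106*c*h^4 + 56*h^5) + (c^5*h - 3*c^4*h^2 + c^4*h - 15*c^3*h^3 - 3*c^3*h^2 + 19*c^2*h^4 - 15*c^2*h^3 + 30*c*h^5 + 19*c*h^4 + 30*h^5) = -c^5*h - 13*c^4*h^2 - c^4*h + 27*c^3*h^3 - 13*c^3*h^2 + 125*c^2*h^4 + 27*c^2*h^3 + 86*c*h^5 + 125*c*h^4 + 86*h^5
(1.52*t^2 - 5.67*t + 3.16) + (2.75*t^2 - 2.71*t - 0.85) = 4.27*t^2 - 8.38*t + 2.31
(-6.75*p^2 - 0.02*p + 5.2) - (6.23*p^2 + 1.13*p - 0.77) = -12.98*p^2 - 1.15*p + 5.97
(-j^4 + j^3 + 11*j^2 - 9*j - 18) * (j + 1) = -j^5 + 12*j^3 + 2*j^2 - 27*j - 18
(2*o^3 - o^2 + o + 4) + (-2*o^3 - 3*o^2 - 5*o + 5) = -4*o^2 - 4*o + 9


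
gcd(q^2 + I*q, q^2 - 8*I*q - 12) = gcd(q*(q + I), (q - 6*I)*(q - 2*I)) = 1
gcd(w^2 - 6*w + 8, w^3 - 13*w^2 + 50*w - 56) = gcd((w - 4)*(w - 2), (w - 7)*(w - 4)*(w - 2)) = w^2 - 6*w + 8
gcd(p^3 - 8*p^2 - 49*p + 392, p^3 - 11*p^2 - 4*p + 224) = p^2 - 15*p + 56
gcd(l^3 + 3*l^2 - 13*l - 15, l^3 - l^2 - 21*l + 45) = l^2 + 2*l - 15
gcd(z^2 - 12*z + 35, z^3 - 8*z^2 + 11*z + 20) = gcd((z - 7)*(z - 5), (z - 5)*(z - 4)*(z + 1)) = z - 5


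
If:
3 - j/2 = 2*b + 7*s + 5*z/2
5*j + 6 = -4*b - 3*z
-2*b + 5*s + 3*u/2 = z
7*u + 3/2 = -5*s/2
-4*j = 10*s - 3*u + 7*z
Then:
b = 643/1868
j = -798/467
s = 439/1401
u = -457/1401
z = 545/1401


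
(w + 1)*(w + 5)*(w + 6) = w^3 + 12*w^2 + 41*w + 30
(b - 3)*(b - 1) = b^2 - 4*b + 3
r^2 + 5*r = r*(r + 5)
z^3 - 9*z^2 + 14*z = z*(z - 7)*(z - 2)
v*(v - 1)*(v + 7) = v^3 + 6*v^2 - 7*v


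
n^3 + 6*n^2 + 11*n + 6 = (n + 1)*(n + 2)*(n + 3)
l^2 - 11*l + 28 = (l - 7)*(l - 4)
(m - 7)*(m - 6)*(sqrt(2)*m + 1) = sqrt(2)*m^3 - 13*sqrt(2)*m^2 + m^2 - 13*m + 42*sqrt(2)*m + 42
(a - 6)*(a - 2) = a^2 - 8*a + 12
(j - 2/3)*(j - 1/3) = j^2 - j + 2/9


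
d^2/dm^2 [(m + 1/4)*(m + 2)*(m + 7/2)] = 6*m + 23/2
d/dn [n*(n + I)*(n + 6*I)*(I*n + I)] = 4*I*n^3 + n^2*(-21 + 3*I) + n*(-14 - 12*I) - 6*I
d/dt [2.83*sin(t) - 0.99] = 2.83*cos(t)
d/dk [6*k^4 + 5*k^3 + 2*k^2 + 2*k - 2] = 24*k^3 + 15*k^2 + 4*k + 2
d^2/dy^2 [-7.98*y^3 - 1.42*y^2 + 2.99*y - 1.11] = -47.88*y - 2.84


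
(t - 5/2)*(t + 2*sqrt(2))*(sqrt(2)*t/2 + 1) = sqrt(2)*t^3/2 - 5*sqrt(2)*t^2/4 + 3*t^2 - 15*t/2 + 2*sqrt(2)*t - 5*sqrt(2)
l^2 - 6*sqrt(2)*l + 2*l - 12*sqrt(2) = (l + 2)*(l - 6*sqrt(2))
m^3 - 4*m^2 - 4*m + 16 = (m - 4)*(m - 2)*(m + 2)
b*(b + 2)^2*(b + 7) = b^4 + 11*b^3 + 32*b^2 + 28*b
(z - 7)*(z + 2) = z^2 - 5*z - 14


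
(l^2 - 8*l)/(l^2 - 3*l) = (l - 8)/(l - 3)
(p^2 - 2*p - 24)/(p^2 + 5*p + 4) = (p - 6)/(p + 1)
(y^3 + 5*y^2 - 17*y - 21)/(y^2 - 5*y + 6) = (y^2 + 8*y + 7)/(y - 2)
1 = 1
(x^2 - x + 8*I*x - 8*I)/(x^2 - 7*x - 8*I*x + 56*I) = (x^2 - x + 8*I*x - 8*I)/(x^2 - 7*x - 8*I*x + 56*I)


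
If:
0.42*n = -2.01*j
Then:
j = -0.208955223880597*n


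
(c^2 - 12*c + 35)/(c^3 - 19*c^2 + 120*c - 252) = (c - 5)/(c^2 - 12*c + 36)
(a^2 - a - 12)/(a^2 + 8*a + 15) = (a - 4)/(a + 5)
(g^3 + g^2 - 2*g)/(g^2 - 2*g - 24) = g*(-g^2 - g + 2)/(-g^2 + 2*g + 24)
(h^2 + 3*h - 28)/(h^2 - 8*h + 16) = (h + 7)/(h - 4)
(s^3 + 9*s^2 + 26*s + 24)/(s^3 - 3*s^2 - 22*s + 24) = (s^2 + 5*s + 6)/(s^2 - 7*s + 6)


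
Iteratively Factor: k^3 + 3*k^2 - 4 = (k - 1)*(k^2 + 4*k + 4) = (k - 1)*(k + 2)*(k + 2)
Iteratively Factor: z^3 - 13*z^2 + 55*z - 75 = (z - 5)*(z^2 - 8*z + 15) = (z - 5)*(z - 3)*(z - 5)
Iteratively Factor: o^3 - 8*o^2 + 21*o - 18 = (o - 3)*(o^2 - 5*o + 6) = (o - 3)^2*(o - 2)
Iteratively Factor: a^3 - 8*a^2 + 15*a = (a)*(a^2 - 8*a + 15) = a*(a - 5)*(a - 3)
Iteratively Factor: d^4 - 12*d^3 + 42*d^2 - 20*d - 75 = (d - 5)*(d^3 - 7*d^2 + 7*d + 15) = (d - 5)*(d + 1)*(d^2 - 8*d + 15) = (d - 5)*(d - 3)*(d + 1)*(d - 5)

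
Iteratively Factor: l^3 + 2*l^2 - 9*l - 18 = (l + 2)*(l^2 - 9) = (l - 3)*(l + 2)*(l + 3)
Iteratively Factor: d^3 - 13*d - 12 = (d + 1)*(d^2 - d - 12) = (d + 1)*(d + 3)*(d - 4)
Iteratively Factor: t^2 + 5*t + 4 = (t + 1)*(t + 4)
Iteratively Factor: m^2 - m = (m - 1)*(m)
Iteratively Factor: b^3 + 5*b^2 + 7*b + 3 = (b + 3)*(b^2 + 2*b + 1) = (b + 1)*(b + 3)*(b + 1)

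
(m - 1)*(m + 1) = m^2 - 1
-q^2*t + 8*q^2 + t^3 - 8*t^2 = (-q + t)*(q + t)*(t - 8)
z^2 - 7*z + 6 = (z - 6)*(z - 1)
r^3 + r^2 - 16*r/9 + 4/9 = (r - 2/3)*(r - 1/3)*(r + 2)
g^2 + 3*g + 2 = (g + 1)*(g + 2)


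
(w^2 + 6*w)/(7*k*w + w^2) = (w + 6)/(7*k + w)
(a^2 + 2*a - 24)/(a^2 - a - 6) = (-a^2 - 2*a + 24)/(-a^2 + a + 6)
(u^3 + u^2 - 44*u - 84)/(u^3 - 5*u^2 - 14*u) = (u + 6)/u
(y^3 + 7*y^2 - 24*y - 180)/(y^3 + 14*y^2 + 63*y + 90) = (y^2 + y - 30)/(y^2 + 8*y + 15)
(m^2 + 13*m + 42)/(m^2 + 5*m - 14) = (m + 6)/(m - 2)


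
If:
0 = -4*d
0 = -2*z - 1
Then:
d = 0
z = -1/2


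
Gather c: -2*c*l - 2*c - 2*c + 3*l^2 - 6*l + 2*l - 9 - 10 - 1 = c*(-2*l - 4) + 3*l^2 - 4*l - 20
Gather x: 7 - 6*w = 7 - 6*w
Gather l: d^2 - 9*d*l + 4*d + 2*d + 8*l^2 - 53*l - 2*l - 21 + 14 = d^2 + 6*d + 8*l^2 + l*(-9*d - 55) - 7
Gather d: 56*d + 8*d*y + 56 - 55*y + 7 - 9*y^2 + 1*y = d*(8*y + 56) - 9*y^2 - 54*y + 63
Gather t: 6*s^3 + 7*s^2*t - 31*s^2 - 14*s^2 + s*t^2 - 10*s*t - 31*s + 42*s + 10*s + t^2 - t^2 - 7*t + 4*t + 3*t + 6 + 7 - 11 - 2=6*s^3 - 45*s^2 + s*t^2 + 21*s + t*(7*s^2 - 10*s)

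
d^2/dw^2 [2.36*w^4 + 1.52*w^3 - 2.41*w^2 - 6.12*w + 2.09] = 28.32*w^2 + 9.12*w - 4.82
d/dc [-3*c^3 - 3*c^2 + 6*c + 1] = -9*c^2 - 6*c + 6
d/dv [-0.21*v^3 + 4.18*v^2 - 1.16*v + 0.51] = -0.63*v^2 + 8.36*v - 1.16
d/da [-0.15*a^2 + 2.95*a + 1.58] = 2.95 - 0.3*a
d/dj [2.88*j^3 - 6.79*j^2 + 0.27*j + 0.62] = 8.64*j^2 - 13.58*j + 0.27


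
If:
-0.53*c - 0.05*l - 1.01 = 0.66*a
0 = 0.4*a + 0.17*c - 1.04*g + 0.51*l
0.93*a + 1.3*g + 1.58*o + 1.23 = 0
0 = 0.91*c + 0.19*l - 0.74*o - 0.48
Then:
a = -0.756900161086102*o - 1.76970317415453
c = 1.04918985869922*o + 0.109072065923511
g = 0.319864578433624 - 0.673909884761481*o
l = 2.00391800005055 - 1.13033037587523*o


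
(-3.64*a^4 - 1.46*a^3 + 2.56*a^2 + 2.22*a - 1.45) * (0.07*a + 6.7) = -0.2548*a^5 - 24.4902*a^4 - 9.6028*a^3 + 17.3074*a^2 + 14.7725*a - 9.715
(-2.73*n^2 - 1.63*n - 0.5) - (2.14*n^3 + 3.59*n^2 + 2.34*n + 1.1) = -2.14*n^3 - 6.32*n^2 - 3.97*n - 1.6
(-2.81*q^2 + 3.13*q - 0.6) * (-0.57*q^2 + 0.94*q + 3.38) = 1.6017*q^4 - 4.4255*q^3 - 6.2136*q^2 + 10.0154*q - 2.028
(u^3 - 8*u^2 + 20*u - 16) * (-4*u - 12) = -4*u^4 + 20*u^3 + 16*u^2 - 176*u + 192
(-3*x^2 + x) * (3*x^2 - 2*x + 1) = -9*x^4 + 9*x^3 - 5*x^2 + x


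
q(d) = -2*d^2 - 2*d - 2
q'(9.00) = -38.00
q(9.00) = -182.00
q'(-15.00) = 58.00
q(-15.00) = -422.00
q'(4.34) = -19.36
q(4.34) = -48.35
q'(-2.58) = 8.32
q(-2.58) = -10.15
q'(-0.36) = -0.56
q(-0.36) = -1.54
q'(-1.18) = 2.72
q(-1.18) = -2.42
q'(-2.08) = 6.32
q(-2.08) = -6.49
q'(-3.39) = 11.56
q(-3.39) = -18.20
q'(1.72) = -8.88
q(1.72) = -11.36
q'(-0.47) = -0.12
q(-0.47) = -1.50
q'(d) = -4*d - 2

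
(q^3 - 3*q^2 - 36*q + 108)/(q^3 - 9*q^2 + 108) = (q^2 + 3*q - 18)/(q^2 - 3*q - 18)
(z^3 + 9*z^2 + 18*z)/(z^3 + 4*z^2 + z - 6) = z*(z + 6)/(z^2 + z - 2)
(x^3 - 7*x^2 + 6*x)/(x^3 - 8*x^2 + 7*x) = (x - 6)/(x - 7)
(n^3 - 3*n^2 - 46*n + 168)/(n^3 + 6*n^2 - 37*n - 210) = (n - 4)/(n + 5)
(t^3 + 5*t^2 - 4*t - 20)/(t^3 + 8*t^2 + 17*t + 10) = (t - 2)/(t + 1)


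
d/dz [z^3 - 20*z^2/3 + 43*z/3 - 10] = 3*z^2 - 40*z/3 + 43/3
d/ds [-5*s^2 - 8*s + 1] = -10*s - 8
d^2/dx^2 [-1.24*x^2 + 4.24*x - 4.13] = -2.48000000000000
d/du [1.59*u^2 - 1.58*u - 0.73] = 3.18*u - 1.58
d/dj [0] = 0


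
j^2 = j^2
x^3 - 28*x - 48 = (x - 6)*(x + 2)*(x + 4)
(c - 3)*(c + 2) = c^2 - c - 6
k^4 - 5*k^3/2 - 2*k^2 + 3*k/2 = k*(k - 3)*(k - 1/2)*(k + 1)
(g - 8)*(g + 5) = g^2 - 3*g - 40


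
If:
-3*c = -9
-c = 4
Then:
No Solution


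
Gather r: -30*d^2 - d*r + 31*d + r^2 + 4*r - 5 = -30*d^2 + 31*d + r^2 + r*(4 - d) - 5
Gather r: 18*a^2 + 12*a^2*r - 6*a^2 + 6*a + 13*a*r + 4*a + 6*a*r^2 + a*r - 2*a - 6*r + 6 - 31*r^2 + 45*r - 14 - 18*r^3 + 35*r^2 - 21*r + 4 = 12*a^2 + 8*a - 18*r^3 + r^2*(6*a + 4) + r*(12*a^2 + 14*a + 18) - 4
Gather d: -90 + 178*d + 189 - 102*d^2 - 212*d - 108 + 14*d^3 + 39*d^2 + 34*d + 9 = 14*d^3 - 63*d^2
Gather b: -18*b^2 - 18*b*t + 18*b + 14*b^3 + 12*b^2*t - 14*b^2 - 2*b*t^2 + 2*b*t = 14*b^3 + b^2*(12*t - 32) + b*(-2*t^2 - 16*t + 18)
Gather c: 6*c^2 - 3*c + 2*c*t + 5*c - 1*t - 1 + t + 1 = 6*c^2 + c*(2*t + 2)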